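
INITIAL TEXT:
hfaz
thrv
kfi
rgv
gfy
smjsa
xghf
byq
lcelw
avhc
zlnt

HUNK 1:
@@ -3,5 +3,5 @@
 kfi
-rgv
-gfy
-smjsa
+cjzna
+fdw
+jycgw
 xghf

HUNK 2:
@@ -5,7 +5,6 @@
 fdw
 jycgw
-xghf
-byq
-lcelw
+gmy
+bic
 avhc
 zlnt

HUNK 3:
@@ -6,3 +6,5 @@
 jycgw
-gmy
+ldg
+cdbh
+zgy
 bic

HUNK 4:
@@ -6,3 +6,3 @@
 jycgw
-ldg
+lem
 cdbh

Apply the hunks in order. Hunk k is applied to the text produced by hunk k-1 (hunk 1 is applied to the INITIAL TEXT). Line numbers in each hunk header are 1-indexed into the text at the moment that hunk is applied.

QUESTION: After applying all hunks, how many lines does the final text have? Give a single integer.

Answer: 12

Derivation:
Hunk 1: at line 3 remove [rgv,gfy,smjsa] add [cjzna,fdw,jycgw] -> 11 lines: hfaz thrv kfi cjzna fdw jycgw xghf byq lcelw avhc zlnt
Hunk 2: at line 5 remove [xghf,byq,lcelw] add [gmy,bic] -> 10 lines: hfaz thrv kfi cjzna fdw jycgw gmy bic avhc zlnt
Hunk 3: at line 6 remove [gmy] add [ldg,cdbh,zgy] -> 12 lines: hfaz thrv kfi cjzna fdw jycgw ldg cdbh zgy bic avhc zlnt
Hunk 4: at line 6 remove [ldg] add [lem] -> 12 lines: hfaz thrv kfi cjzna fdw jycgw lem cdbh zgy bic avhc zlnt
Final line count: 12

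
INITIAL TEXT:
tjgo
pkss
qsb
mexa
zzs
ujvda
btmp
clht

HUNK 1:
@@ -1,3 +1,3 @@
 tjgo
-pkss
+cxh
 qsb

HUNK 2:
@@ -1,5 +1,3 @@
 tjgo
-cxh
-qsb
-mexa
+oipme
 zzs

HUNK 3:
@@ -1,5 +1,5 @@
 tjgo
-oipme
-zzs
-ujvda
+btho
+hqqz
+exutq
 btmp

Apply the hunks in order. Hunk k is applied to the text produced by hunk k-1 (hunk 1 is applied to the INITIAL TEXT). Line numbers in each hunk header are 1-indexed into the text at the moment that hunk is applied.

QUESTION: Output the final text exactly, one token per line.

Hunk 1: at line 1 remove [pkss] add [cxh] -> 8 lines: tjgo cxh qsb mexa zzs ujvda btmp clht
Hunk 2: at line 1 remove [cxh,qsb,mexa] add [oipme] -> 6 lines: tjgo oipme zzs ujvda btmp clht
Hunk 3: at line 1 remove [oipme,zzs,ujvda] add [btho,hqqz,exutq] -> 6 lines: tjgo btho hqqz exutq btmp clht

Answer: tjgo
btho
hqqz
exutq
btmp
clht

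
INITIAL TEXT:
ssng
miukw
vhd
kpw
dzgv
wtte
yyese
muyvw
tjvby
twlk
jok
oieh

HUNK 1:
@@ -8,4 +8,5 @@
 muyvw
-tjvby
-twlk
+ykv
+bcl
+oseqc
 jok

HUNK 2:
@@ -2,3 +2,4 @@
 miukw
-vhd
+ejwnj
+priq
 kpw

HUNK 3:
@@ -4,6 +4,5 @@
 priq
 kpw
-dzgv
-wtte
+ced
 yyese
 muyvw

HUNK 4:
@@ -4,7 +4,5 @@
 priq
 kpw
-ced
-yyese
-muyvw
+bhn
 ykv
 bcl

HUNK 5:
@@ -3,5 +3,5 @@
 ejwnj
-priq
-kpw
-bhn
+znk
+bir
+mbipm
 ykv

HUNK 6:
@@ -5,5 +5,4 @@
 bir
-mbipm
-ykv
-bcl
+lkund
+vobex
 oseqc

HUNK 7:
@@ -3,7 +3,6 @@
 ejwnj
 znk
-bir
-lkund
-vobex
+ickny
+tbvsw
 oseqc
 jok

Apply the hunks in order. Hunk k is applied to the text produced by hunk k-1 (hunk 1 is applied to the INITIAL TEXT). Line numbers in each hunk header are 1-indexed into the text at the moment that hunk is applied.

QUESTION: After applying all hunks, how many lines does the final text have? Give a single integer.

Answer: 9

Derivation:
Hunk 1: at line 8 remove [tjvby,twlk] add [ykv,bcl,oseqc] -> 13 lines: ssng miukw vhd kpw dzgv wtte yyese muyvw ykv bcl oseqc jok oieh
Hunk 2: at line 2 remove [vhd] add [ejwnj,priq] -> 14 lines: ssng miukw ejwnj priq kpw dzgv wtte yyese muyvw ykv bcl oseqc jok oieh
Hunk 3: at line 4 remove [dzgv,wtte] add [ced] -> 13 lines: ssng miukw ejwnj priq kpw ced yyese muyvw ykv bcl oseqc jok oieh
Hunk 4: at line 4 remove [ced,yyese,muyvw] add [bhn] -> 11 lines: ssng miukw ejwnj priq kpw bhn ykv bcl oseqc jok oieh
Hunk 5: at line 3 remove [priq,kpw,bhn] add [znk,bir,mbipm] -> 11 lines: ssng miukw ejwnj znk bir mbipm ykv bcl oseqc jok oieh
Hunk 6: at line 5 remove [mbipm,ykv,bcl] add [lkund,vobex] -> 10 lines: ssng miukw ejwnj znk bir lkund vobex oseqc jok oieh
Hunk 7: at line 3 remove [bir,lkund,vobex] add [ickny,tbvsw] -> 9 lines: ssng miukw ejwnj znk ickny tbvsw oseqc jok oieh
Final line count: 9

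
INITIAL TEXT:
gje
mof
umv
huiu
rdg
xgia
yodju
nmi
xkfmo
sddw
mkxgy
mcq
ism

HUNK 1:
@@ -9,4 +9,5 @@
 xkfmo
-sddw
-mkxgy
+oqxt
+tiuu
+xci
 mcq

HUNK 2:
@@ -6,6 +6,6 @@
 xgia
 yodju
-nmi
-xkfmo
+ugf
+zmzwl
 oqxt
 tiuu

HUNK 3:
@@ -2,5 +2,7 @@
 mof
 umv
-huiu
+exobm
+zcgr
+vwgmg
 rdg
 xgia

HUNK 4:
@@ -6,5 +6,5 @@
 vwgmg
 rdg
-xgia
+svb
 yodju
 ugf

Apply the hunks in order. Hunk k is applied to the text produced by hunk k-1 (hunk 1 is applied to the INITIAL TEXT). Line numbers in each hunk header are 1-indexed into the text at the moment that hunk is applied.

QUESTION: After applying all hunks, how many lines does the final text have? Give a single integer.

Answer: 16

Derivation:
Hunk 1: at line 9 remove [sddw,mkxgy] add [oqxt,tiuu,xci] -> 14 lines: gje mof umv huiu rdg xgia yodju nmi xkfmo oqxt tiuu xci mcq ism
Hunk 2: at line 6 remove [nmi,xkfmo] add [ugf,zmzwl] -> 14 lines: gje mof umv huiu rdg xgia yodju ugf zmzwl oqxt tiuu xci mcq ism
Hunk 3: at line 2 remove [huiu] add [exobm,zcgr,vwgmg] -> 16 lines: gje mof umv exobm zcgr vwgmg rdg xgia yodju ugf zmzwl oqxt tiuu xci mcq ism
Hunk 4: at line 6 remove [xgia] add [svb] -> 16 lines: gje mof umv exobm zcgr vwgmg rdg svb yodju ugf zmzwl oqxt tiuu xci mcq ism
Final line count: 16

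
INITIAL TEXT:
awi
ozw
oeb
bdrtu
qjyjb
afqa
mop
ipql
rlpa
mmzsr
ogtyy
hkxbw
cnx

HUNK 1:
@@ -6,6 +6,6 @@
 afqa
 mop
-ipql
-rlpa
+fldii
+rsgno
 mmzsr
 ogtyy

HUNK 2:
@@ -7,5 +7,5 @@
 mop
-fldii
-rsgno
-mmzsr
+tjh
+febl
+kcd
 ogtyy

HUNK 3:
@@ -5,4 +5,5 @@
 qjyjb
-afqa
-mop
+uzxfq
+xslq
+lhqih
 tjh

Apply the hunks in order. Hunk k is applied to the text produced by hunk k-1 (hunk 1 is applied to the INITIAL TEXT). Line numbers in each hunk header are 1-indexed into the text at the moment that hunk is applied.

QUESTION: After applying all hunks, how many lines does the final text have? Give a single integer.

Answer: 14

Derivation:
Hunk 1: at line 6 remove [ipql,rlpa] add [fldii,rsgno] -> 13 lines: awi ozw oeb bdrtu qjyjb afqa mop fldii rsgno mmzsr ogtyy hkxbw cnx
Hunk 2: at line 7 remove [fldii,rsgno,mmzsr] add [tjh,febl,kcd] -> 13 lines: awi ozw oeb bdrtu qjyjb afqa mop tjh febl kcd ogtyy hkxbw cnx
Hunk 3: at line 5 remove [afqa,mop] add [uzxfq,xslq,lhqih] -> 14 lines: awi ozw oeb bdrtu qjyjb uzxfq xslq lhqih tjh febl kcd ogtyy hkxbw cnx
Final line count: 14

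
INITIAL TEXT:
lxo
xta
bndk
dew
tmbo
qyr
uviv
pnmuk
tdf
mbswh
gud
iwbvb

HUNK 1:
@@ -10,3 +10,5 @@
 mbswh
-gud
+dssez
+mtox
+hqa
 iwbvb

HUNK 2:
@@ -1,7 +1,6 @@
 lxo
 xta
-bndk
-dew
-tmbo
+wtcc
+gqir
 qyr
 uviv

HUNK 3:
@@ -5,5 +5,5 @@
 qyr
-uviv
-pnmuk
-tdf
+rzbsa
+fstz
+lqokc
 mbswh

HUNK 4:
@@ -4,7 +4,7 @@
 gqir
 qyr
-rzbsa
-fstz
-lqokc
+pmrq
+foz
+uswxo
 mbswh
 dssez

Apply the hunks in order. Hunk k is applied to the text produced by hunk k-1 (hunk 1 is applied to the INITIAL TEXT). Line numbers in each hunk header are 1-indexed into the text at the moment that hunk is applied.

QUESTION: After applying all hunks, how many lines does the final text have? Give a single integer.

Hunk 1: at line 10 remove [gud] add [dssez,mtox,hqa] -> 14 lines: lxo xta bndk dew tmbo qyr uviv pnmuk tdf mbswh dssez mtox hqa iwbvb
Hunk 2: at line 1 remove [bndk,dew,tmbo] add [wtcc,gqir] -> 13 lines: lxo xta wtcc gqir qyr uviv pnmuk tdf mbswh dssez mtox hqa iwbvb
Hunk 3: at line 5 remove [uviv,pnmuk,tdf] add [rzbsa,fstz,lqokc] -> 13 lines: lxo xta wtcc gqir qyr rzbsa fstz lqokc mbswh dssez mtox hqa iwbvb
Hunk 4: at line 4 remove [rzbsa,fstz,lqokc] add [pmrq,foz,uswxo] -> 13 lines: lxo xta wtcc gqir qyr pmrq foz uswxo mbswh dssez mtox hqa iwbvb
Final line count: 13

Answer: 13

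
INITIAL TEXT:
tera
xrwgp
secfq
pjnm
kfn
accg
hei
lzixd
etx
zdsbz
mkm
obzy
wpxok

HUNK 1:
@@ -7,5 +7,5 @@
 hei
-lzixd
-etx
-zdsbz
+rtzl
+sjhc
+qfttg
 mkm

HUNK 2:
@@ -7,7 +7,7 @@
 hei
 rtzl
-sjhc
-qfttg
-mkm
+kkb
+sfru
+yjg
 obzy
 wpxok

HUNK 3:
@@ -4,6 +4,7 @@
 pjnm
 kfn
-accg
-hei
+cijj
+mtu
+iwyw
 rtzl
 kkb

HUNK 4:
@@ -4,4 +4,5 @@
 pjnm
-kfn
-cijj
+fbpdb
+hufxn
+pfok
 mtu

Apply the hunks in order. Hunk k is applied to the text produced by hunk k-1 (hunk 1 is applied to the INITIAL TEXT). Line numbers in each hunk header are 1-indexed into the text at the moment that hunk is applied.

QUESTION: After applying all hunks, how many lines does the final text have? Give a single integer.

Hunk 1: at line 7 remove [lzixd,etx,zdsbz] add [rtzl,sjhc,qfttg] -> 13 lines: tera xrwgp secfq pjnm kfn accg hei rtzl sjhc qfttg mkm obzy wpxok
Hunk 2: at line 7 remove [sjhc,qfttg,mkm] add [kkb,sfru,yjg] -> 13 lines: tera xrwgp secfq pjnm kfn accg hei rtzl kkb sfru yjg obzy wpxok
Hunk 3: at line 4 remove [accg,hei] add [cijj,mtu,iwyw] -> 14 lines: tera xrwgp secfq pjnm kfn cijj mtu iwyw rtzl kkb sfru yjg obzy wpxok
Hunk 4: at line 4 remove [kfn,cijj] add [fbpdb,hufxn,pfok] -> 15 lines: tera xrwgp secfq pjnm fbpdb hufxn pfok mtu iwyw rtzl kkb sfru yjg obzy wpxok
Final line count: 15

Answer: 15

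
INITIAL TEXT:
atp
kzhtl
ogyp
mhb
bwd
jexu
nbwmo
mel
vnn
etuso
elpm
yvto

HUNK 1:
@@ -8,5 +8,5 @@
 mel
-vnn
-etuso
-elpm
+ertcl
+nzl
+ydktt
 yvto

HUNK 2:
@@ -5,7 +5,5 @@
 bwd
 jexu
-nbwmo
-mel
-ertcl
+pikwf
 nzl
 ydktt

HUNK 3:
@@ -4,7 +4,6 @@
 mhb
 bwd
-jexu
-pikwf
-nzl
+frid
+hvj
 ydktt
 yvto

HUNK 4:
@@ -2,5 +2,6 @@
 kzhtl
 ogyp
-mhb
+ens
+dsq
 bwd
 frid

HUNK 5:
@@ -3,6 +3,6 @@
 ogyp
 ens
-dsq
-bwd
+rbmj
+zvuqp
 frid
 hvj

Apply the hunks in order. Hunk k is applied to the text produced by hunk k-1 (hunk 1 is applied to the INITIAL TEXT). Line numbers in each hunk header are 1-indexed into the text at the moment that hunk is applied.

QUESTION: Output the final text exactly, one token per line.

Hunk 1: at line 8 remove [vnn,etuso,elpm] add [ertcl,nzl,ydktt] -> 12 lines: atp kzhtl ogyp mhb bwd jexu nbwmo mel ertcl nzl ydktt yvto
Hunk 2: at line 5 remove [nbwmo,mel,ertcl] add [pikwf] -> 10 lines: atp kzhtl ogyp mhb bwd jexu pikwf nzl ydktt yvto
Hunk 3: at line 4 remove [jexu,pikwf,nzl] add [frid,hvj] -> 9 lines: atp kzhtl ogyp mhb bwd frid hvj ydktt yvto
Hunk 4: at line 2 remove [mhb] add [ens,dsq] -> 10 lines: atp kzhtl ogyp ens dsq bwd frid hvj ydktt yvto
Hunk 5: at line 3 remove [dsq,bwd] add [rbmj,zvuqp] -> 10 lines: atp kzhtl ogyp ens rbmj zvuqp frid hvj ydktt yvto

Answer: atp
kzhtl
ogyp
ens
rbmj
zvuqp
frid
hvj
ydktt
yvto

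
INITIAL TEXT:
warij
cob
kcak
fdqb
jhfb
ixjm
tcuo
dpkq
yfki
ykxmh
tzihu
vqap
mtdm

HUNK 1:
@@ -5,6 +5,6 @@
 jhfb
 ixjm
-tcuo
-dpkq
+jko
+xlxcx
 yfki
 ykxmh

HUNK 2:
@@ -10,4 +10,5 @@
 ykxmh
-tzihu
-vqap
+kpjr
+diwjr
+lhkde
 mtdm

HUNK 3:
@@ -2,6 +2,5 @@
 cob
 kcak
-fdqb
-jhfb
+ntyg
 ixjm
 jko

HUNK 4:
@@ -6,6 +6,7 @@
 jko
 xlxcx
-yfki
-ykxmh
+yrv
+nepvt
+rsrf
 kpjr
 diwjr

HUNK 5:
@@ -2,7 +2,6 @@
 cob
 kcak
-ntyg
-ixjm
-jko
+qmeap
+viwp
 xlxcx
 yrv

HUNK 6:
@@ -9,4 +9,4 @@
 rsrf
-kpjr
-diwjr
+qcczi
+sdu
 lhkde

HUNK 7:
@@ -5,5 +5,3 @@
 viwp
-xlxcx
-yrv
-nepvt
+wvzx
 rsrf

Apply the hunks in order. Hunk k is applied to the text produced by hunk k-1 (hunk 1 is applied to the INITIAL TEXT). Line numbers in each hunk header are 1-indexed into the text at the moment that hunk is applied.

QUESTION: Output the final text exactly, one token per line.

Answer: warij
cob
kcak
qmeap
viwp
wvzx
rsrf
qcczi
sdu
lhkde
mtdm

Derivation:
Hunk 1: at line 5 remove [tcuo,dpkq] add [jko,xlxcx] -> 13 lines: warij cob kcak fdqb jhfb ixjm jko xlxcx yfki ykxmh tzihu vqap mtdm
Hunk 2: at line 10 remove [tzihu,vqap] add [kpjr,diwjr,lhkde] -> 14 lines: warij cob kcak fdqb jhfb ixjm jko xlxcx yfki ykxmh kpjr diwjr lhkde mtdm
Hunk 3: at line 2 remove [fdqb,jhfb] add [ntyg] -> 13 lines: warij cob kcak ntyg ixjm jko xlxcx yfki ykxmh kpjr diwjr lhkde mtdm
Hunk 4: at line 6 remove [yfki,ykxmh] add [yrv,nepvt,rsrf] -> 14 lines: warij cob kcak ntyg ixjm jko xlxcx yrv nepvt rsrf kpjr diwjr lhkde mtdm
Hunk 5: at line 2 remove [ntyg,ixjm,jko] add [qmeap,viwp] -> 13 lines: warij cob kcak qmeap viwp xlxcx yrv nepvt rsrf kpjr diwjr lhkde mtdm
Hunk 6: at line 9 remove [kpjr,diwjr] add [qcczi,sdu] -> 13 lines: warij cob kcak qmeap viwp xlxcx yrv nepvt rsrf qcczi sdu lhkde mtdm
Hunk 7: at line 5 remove [xlxcx,yrv,nepvt] add [wvzx] -> 11 lines: warij cob kcak qmeap viwp wvzx rsrf qcczi sdu lhkde mtdm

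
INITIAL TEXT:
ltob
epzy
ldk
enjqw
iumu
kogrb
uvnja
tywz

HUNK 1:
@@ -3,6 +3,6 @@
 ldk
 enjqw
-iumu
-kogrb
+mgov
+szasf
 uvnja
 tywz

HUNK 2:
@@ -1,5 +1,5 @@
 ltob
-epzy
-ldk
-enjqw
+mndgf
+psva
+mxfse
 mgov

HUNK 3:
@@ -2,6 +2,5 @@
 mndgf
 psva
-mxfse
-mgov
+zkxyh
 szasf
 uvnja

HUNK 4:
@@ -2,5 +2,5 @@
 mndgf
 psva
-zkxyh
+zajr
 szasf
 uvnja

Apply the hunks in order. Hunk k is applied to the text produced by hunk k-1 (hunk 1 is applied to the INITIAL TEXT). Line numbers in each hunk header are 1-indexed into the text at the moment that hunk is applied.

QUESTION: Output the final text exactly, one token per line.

Answer: ltob
mndgf
psva
zajr
szasf
uvnja
tywz

Derivation:
Hunk 1: at line 3 remove [iumu,kogrb] add [mgov,szasf] -> 8 lines: ltob epzy ldk enjqw mgov szasf uvnja tywz
Hunk 2: at line 1 remove [epzy,ldk,enjqw] add [mndgf,psva,mxfse] -> 8 lines: ltob mndgf psva mxfse mgov szasf uvnja tywz
Hunk 3: at line 2 remove [mxfse,mgov] add [zkxyh] -> 7 lines: ltob mndgf psva zkxyh szasf uvnja tywz
Hunk 4: at line 2 remove [zkxyh] add [zajr] -> 7 lines: ltob mndgf psva zajr szasf uvnja tywz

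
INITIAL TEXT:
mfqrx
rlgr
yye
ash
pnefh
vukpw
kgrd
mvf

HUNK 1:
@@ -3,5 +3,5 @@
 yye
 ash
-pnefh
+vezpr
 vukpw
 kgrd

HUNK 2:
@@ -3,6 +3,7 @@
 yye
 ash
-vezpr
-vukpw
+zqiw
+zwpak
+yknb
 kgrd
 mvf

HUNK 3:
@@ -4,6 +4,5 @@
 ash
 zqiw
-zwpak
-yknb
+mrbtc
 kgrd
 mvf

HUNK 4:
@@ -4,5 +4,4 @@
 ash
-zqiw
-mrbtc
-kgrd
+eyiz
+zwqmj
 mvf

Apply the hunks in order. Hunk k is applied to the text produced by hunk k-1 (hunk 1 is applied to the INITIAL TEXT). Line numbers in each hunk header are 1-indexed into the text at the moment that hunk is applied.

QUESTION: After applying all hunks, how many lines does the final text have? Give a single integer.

Answer: 7

Derivation:
Hunk 1: at line 3 remove [pnefh] add [vezpr] -> 8 lines: mfqrx rlgr yye ash vezpr vukpw kgrd mvf
Hunk 2: at line 3 remove [vezpr,vukpw] add [zqiw,zwpak,yknb] -> 9 lines: mfqrx rlgr yye ash zqiw zwpak yknb kgrd mvf
Hunk 3: at line 4 remove [zwpak,yknb] add [mrbtc] -> 8 lines: mfqrx rlgr yye ash zqiw mrbtc kgrd mvf
Hunk 4: at line 4 remove [zqiw,mrbtc,kgrd] add [eyiz,zwqmj] -> 7 lines: mfqrx rlgr yye ash eyiz zwqmj mvf
Final line count: 7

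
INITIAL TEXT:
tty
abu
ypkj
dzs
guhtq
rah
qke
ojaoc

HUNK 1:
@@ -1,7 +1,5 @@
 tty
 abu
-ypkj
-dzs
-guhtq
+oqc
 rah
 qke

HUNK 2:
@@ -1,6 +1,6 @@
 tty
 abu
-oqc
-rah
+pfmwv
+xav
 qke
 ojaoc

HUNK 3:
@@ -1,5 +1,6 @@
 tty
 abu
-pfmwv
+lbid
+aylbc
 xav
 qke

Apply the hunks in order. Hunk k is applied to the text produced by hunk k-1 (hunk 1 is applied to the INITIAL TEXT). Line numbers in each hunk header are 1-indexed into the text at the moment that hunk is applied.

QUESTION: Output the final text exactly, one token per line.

Answer: tty
abu
lbid
aylbc
xav
qke
ojaoc

Derivation:
Hunk 1: at line 1 remove [ypkj,dzs,guhtq] add [oqc] -> 6 lines: tty abu oqc rah qke ojaoc
Hunk 2: at line 1 remove [oqc,rah] add [pfmwv,xav] -> 6 lines: tty abu pfmwv xav qke ojaoc
Hunk 3: at line 1 remove [pfmwv] add [lbid,aylbc] -> 7 lines: tty abu lbid aylbc xav qke ojaoc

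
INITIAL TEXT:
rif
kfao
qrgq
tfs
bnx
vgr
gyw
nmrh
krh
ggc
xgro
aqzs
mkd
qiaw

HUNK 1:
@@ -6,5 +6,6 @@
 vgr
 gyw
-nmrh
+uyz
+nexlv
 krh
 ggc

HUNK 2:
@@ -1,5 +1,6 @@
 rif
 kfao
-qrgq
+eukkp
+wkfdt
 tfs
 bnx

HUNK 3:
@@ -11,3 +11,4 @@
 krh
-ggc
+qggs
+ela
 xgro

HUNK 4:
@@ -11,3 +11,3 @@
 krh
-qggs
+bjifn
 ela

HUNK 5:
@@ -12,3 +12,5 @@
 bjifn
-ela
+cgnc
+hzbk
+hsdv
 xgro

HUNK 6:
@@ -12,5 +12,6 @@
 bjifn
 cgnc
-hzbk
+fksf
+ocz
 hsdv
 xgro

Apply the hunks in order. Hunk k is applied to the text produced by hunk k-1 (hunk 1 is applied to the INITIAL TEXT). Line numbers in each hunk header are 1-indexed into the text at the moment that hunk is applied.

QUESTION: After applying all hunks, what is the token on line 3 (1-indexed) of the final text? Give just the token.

Answer: eukkp

Derivation:
Hunk 1: at line 6 remove [nmrh] add [uyz,nexlv] -> 15 lines: rif kfao qrgq tfs bnx vgr gyw uyz nexlv krh ggc xgro aqzs mkd qiaw
Hunk 2: at line 1 remove [qrgq] add [eukkp,wkfdt] -> 16 lines: rif kfao eukkp wkfdt tfs bnx vgr gyw uyz nexlv krh ggc xgro aqzs mkd qiaw
Hunk 3: at line 11 remove [ggc] add [qggs,ela] -> 17 lines: rif kfao eukkp wkfdt tfs bnx vgr gyw uyz nexlv krh qggs ela xgro aqzs mkd qiaw
Hunk 4: at line 11 remove [qggs] add [bjifn] -> 17 lines: rif kfao eukkp wkfdt tfs bnx vgr gyw uyz nexlv krh bjifn ela xgro aqzs mkd qiaw
Hunk 5: at line 12 remove [ela] add [cgnc,hzbk,hsdv] -> 19 lines: rif kfao eukkp wkfdt tfs bnx vgr gyw uyz nexlv krh bjifn cgnc hzbk hsdv xgro aqzs mkd qiaw
Hunk 6: at line 12 remove [hzbk] add [fksf,ocz] -> 20 lines: rif kfao eukkp wkfdt tfs bnx vgr gyw uyz nexlv krh bjifn cgnc fksf ocz hsdv xgro aqzs mkd qiaw
Final line 3: eukkp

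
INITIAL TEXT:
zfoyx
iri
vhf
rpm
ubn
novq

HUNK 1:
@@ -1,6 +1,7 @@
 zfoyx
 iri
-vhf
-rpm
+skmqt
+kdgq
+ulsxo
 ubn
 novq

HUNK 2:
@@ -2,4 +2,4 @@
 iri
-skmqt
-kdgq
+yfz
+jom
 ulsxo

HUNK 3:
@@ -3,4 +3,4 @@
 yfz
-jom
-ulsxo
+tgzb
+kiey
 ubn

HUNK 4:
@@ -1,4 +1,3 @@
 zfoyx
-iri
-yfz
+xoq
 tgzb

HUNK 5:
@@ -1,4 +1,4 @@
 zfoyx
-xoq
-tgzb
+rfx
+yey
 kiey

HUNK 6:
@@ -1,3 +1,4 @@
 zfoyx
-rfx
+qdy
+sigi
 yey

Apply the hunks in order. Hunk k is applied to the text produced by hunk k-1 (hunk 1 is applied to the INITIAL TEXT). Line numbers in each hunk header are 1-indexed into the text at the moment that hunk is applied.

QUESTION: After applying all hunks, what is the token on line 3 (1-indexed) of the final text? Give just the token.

Hunk 1: at line 1 remove [vhf,rpm] add [skmqt,kdgq,ulsxo] -> 7 lines: zfoyx iri skmqt kdgq ulsxo ubn novq
Hunk 2: at line 2 remove [skmqt,kdgq] add [yfz,jom] -> 7 lines: zfoyx iri yfz jom ulsxo ubn novq
Hunk 3: at line 3 remove [jom,ulsxo] add [tgzb,kiey] -> 7 lines: zfoyx iri yfz tgzb kiey ubn novq
Hunk 4: at line 1 remove [iri,yfz] add [xoq] -> 6 lines: zfoyx xoq tgzb kiey ubn novq
Hunk 5: at line 1 remove [xoq,tgzb] add [rfx,yey] -> 6 lines: zfoyx rfx yey kiey ubn novq
Hunk 6: at line 1 remove [rfx] add [qdy,sigi] -> 7 lines: zfoyx qdy sigi yey kiey ubn novq
Final line 3: sigi

Answer: sigi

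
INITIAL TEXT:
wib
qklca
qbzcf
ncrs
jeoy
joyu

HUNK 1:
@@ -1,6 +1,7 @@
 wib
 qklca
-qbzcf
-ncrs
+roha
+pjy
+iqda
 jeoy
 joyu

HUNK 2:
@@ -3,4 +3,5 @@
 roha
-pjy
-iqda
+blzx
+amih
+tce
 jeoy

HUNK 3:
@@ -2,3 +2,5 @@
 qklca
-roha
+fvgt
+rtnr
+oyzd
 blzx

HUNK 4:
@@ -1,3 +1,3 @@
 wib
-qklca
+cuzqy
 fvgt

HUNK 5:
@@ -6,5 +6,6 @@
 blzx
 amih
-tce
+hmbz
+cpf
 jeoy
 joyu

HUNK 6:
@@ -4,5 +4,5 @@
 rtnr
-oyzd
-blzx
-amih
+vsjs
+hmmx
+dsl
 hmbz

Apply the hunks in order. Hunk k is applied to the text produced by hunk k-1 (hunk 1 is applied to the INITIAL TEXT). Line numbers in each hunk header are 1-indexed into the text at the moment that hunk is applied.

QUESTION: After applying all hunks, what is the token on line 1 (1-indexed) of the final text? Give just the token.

Answer: wib

Derivation:
Hunk 1: at line 1 remove [qbzcf,ncrs] add [roha,pjy,iqda] -> 7 lines: wib qklca roha pjy iqda jeoy joyu
Hunk 2: at line 3 remove [pjy,iqda] add [blzx,amih,tce] -> 8 lines: wib qklca roha blzx amih tce jeoy joyu
Hunk 3: at line 2 remove [roha] add [fvgt,rtnr,oyzd] -> 10 lines: wib qklca fvgt rtnr oyzd blzx amih tce jeoy joyu
Hunk 4: at line 1 remove [qklca] add [cuzqy] -> 10 lines: wib cuzqy fvgt rtnr oyzd blzx amih tce jeoy joyu
Hunk 5: at line 6 remove [tce] add [hmbz,cpf] -> 11 lines: wib cuzqy fvgt rtnr oyzd blzx amih hmbz cpf jeoy joyu
Hunk 6: at line 4 remove [oyzd,blzx,amih] add [vsjs,hmmx,dsl] -> 11 lines: wib cuzqy fvgt rtnr vsjs hmmx dsl hmbz cpf jeoy joyu
Final line 1: wib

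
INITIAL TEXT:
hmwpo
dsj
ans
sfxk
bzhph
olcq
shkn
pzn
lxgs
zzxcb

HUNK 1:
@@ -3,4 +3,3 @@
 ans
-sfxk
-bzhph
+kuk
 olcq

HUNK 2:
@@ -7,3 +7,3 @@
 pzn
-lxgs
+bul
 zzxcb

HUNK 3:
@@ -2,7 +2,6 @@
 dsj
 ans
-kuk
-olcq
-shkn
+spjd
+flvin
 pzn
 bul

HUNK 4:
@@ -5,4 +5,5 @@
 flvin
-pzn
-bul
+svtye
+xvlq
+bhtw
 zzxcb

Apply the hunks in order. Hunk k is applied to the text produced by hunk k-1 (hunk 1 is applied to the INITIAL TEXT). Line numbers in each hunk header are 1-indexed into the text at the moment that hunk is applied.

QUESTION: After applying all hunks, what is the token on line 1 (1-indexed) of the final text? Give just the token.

Hunk 1: at line 3 remove [sfxk,bzhph] add [kuk] -> 9 lines: hmwpo dsj ans kuk olcq shkn pzn lxgs zzxcb
Hunk 2: at line 7 remove [lxgs] add [bul] -> 9 lines: hmwpo dsj ans kuk olcq shkn pzn bul zzxcb
Hunk 3: at line 2 remove [kuk,olcq,shkn] add [spjd,flvin] -> 8 lines: hmwpo dsj ans spjd flvin pzn bul zzxcb
Hunk 4: at line 5 remove [pzn,bul] add [svtye,xvlq,bhtw] -> 9 lines: hmwpo dsj ans spjd flvin svtye xvlq bhtw zzxcb
Final line 1: hmwpo

Answer: hmwpo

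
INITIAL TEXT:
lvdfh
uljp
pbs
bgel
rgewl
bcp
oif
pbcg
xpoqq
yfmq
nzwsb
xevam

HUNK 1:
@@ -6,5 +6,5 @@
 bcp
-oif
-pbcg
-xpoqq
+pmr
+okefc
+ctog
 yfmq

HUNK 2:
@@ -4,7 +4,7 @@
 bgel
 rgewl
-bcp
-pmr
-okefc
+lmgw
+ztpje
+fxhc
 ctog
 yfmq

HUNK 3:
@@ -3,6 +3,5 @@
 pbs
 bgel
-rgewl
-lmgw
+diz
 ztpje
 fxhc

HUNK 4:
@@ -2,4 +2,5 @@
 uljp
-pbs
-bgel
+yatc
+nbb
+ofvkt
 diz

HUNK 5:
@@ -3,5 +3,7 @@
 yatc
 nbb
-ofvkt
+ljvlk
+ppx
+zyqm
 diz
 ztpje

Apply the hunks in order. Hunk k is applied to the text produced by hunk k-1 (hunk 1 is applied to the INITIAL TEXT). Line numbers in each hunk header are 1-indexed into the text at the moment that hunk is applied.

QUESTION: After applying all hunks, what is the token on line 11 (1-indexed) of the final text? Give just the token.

Answer: ctog

Derivation:
Hunk 1: at line 6 remove [oif,pbcg,xpoqq] add [pmr,okefc,ctog] -> 12 lines: lvdfh uljp pbs bgel rgewl bcp pmr okefc ctog yfmq nzwsb xevam
Hunk 2: at line 4 remove [bcp,pmr,okefc] add [lmgw,ztpje,fxhc] -> 12 lines: lvdfh uljp pbs bgel rgewl lmgw ztpje fxhc ctog yfmq nzwsb xevam
Hunk 3: at line 3 remove [rgewl,lmgw] add [diz] -> 11 lines: lvdfh uljp pbs bgel diz ztpje fxhc ctog yfmq nzwsb xevam
Hunk 4: at line 2 remove [pbs,bgel] add [yatc,nbb,ofvkt] -> 12 lines: lvdfh uljp yatc nbb ofvkt diz ztpje fxhc ctog yfmq nzwsb xevam
Hunk 5: at line 3 remove [ofvkt] add [ljvlk,ppx,zyqm] -> 14 lines: lvdfh uljp yatc nbb ljvlk ppx zyqm diz ztpje fxhc ctog yfmq nzwsb xevam
Final line 11: ctog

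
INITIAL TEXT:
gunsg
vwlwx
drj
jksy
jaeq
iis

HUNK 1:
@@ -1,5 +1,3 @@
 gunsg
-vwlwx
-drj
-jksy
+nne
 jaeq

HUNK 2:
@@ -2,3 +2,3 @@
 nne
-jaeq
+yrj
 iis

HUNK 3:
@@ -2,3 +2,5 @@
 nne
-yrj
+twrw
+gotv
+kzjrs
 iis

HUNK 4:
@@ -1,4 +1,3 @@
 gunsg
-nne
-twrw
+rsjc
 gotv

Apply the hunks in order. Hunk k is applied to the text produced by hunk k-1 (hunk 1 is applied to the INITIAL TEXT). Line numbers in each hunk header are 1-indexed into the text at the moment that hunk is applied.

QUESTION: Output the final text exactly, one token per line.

Answer: gunsg
rsjc
gotv
kzjrs
iis

Derivation:
Hunk 1: at line 1 remove [vwlwx,drj,jksy] add [nne] -> 4 lines: gunsg nne jaeq iis
Hunk 2: at line 2 remove [jaeq] add [yrj] -> 4 lines: gunsg nne yrj iis
Hunk 3: at line 2 remove [yrj] add [twrw,gotv,kzjrs] -> 6 lines: gunsg nne twrw gotv kzjrs iis
Hunk 4: at line 1 remove [nne,twrw] add [rsjc] -> 5 lines: gunsg rsjc gotv kzjrs iis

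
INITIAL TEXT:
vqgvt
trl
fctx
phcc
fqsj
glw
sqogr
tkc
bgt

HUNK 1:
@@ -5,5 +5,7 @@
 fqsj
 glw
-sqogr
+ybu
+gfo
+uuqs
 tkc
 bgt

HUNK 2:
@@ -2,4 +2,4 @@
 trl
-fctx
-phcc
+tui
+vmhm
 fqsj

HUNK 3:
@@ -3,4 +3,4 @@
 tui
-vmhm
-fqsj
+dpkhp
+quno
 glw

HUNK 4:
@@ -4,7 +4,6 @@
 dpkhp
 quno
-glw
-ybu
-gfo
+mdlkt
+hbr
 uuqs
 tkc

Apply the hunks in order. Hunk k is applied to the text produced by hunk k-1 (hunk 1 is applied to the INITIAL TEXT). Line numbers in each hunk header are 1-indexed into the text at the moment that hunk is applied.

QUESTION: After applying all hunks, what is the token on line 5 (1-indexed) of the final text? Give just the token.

Hunk 1: at line 5 remove [sqogr] add [ybu,gfo,uuqs] -> 11 lines: vqgvt trl fctx phcc fqsj glw ybu gfo uuqs tkc bgt
Hunk 2: at line 2 remove [fctx,phcc] add [tui,vmhm] -> 11 lines: vqgvt trl tui vmhm fqsj glw ybu gfo uuqs tkc bgt
Hunk 3: at line 3 remove [vmhm,fqsj] add [dpkhp,quno] -> 11 lines: vqgvt trl tui dpkhp quno glw ybu gfo uuqs tkc bgt
Hunk 4: at line 4 remove [glw,ybu,gfo] add [mdlkt,hbr] -> 10 lines: vqgvt trl tui dpkhp quno mdlkt hbr uuqs tkc bgt
Final line 5: quno

Answer: quno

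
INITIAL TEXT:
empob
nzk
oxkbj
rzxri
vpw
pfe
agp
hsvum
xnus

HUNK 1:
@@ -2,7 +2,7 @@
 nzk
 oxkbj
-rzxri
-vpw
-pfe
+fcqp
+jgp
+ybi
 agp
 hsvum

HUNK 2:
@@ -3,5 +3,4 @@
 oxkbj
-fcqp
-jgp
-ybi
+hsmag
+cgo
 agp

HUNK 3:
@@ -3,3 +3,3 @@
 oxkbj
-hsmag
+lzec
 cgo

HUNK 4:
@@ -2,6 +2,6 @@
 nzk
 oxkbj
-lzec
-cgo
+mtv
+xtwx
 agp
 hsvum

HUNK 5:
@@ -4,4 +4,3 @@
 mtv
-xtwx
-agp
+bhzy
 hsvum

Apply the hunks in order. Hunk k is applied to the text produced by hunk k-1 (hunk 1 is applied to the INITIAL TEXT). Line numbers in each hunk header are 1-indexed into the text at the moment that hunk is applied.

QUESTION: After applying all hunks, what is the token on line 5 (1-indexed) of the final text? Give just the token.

Hunk 1: at line 2 remove [rzxri,vpw,pfe] add [fcqp,jgp,ybi] -> 9 lines: empob nzk oxkbj fcqp jgp ybi agp hsvum xnus
Hunk 2: at line 3 remove [fcqp,jgp,ybi] add [hsmag,cgo] -> 8 lines: empob nzk oxkbj hsmag cgo agp hsvum xnus
Hunk 3: at line 3 remove [hsmag] add [lzec] -> 8 lines: empob nzk oxkbj lzec cgo agp hsvum xnus
Hunk 4: at line 2 remove [lzec,cgo] add [mtv,xtwx] -> 8 lines: empob nzk oxkbj mtv xtwx agp hsvum xnus
Hunk 5: at line 4 remove [xtwx,agp] add [bhzy] -> 7 lines: empob nzk oxkbj mtv bhzy hsvum xnus
Final line 5: bhzy

Answer: bhzy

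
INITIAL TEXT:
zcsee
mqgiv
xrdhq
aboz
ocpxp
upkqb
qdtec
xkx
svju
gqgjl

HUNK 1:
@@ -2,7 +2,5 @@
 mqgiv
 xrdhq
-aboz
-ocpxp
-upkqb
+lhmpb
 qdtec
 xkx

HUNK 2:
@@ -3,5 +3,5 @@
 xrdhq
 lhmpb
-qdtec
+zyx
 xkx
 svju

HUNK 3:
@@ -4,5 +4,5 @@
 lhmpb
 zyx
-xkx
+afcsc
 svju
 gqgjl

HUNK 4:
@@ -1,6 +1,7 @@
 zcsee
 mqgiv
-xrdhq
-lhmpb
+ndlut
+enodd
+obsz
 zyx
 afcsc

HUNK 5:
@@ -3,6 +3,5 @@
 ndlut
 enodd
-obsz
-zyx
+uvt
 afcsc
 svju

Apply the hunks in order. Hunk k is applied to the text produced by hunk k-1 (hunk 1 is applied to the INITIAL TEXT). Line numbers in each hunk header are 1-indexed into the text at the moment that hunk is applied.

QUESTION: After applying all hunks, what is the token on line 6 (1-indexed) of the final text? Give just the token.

Hunk 1: at line 2 remove [aboz,ocpxp,upkqb] add [lhmpb] -> 8 lines: zcsee mqgiv xrdhq lhmpb qdtec xkx svju gqgjl
Hunk 2: at line 3 remove [qdtec] add [zyx] -> 8 lines: zcsee mqgiv xrdhq lhmpb zyx xkx svju gqgjl
Hunk 3: at line 4 remove [xkx] add [afcsc] -> 8 lines: zcsee mqgiv xrdhq lhmpb zyx afcsc svju gqgjl
Hunk 4: at line 1 remove [xrdhq,lhmpb] add [ndlut,enodd,obsz] -> 9 lines: zcsee mqgiv ndlut enodd obsz zyx afcsc svju gqgjl
Hunk 5: at line 3 remove [obsz,zyx] add [uvt] -> 8 lines: zcsee mqgiv ndlut enodd uvt afcsc svju gqgjl
Final line 6: afcsc

Answer: afcsc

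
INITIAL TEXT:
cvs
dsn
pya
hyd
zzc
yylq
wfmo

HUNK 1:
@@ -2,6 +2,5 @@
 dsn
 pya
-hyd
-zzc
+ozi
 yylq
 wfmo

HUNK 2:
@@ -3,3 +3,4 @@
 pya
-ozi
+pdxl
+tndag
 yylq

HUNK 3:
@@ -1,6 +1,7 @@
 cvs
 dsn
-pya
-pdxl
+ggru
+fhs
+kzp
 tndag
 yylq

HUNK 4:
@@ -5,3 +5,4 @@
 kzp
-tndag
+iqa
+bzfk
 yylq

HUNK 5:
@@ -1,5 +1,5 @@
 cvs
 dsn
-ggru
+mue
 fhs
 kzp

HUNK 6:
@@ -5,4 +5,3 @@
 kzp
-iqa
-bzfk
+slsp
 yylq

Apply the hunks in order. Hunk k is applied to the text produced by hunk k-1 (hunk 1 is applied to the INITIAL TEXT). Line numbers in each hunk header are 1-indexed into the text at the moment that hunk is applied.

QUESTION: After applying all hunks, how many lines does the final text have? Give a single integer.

Answer: 8

Derivation:
Hunk 1: at line 2 remove [hyd,zzc] add [ozi] -> 6 lines: cvs dsn pya ozi yylq wfmo
Hunk 2: at line 3 remove [ozi] add [pdxl,tndag] -> 7 lines: cvs dsn pya pdxl tndag yylq wfmo
Hunk 3: at line 1 remove [pya,pdxl] add [ggru,fhs,kzp] -> 8 lines: cvs dsn ggru fhs kzp tndag yylq wfmo
Hunk 4: at line 5 remove [tndag] add [iqa,bzfk] -> 9 lines: cvs dsn ggru fhs kzp iqa bzfk yylq wfmo
Hunk 5: at line 1 remove [ggru] add [mue] -> 9 lines: cvs dsn mue fhs kzp iqa bzfk yylq wfmo
Hunk 6: at line 5 remove [iqa,bzfk] add [slsp] -> 8 lines: cvs dsn mue fhs kzp slsp yylq wfmo
Final line count: 8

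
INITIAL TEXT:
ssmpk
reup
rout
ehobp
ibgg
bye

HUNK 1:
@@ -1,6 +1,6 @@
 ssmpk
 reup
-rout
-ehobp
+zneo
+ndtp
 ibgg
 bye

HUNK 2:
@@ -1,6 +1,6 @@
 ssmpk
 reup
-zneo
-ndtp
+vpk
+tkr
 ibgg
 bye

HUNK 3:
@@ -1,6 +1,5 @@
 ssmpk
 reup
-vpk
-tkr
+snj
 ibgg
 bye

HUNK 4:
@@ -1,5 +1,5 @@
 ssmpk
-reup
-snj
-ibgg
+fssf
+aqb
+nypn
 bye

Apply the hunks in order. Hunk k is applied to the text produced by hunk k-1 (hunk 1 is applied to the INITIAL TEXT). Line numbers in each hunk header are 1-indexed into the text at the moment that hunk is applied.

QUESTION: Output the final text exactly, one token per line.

Answer: ssmpk
fssf
aqb
nypn
bye

Derivation:
Hunk 1: at line 1 remove [rout,ehobp] add [zneo,ndtp] -> 6 lines: ssmpk reup zneo ndtp ibgg bye
Hunk 2: at line 1 remove [zneo,ndtp] add [vpk,tkr] -> 6 lines: ssmpk reup vpk tkr ibgg bye
Hunk 3: at line 1 remove [vpk,tkr] add [snj] -> 5 lines: ssmpk reup snj ibgg bye
Hunk 4: at line 1 remove [reup,snj,ibgg] add [fssf,aqb,nypn] -> 5 lines: ssmpk fssf aqb nypn bye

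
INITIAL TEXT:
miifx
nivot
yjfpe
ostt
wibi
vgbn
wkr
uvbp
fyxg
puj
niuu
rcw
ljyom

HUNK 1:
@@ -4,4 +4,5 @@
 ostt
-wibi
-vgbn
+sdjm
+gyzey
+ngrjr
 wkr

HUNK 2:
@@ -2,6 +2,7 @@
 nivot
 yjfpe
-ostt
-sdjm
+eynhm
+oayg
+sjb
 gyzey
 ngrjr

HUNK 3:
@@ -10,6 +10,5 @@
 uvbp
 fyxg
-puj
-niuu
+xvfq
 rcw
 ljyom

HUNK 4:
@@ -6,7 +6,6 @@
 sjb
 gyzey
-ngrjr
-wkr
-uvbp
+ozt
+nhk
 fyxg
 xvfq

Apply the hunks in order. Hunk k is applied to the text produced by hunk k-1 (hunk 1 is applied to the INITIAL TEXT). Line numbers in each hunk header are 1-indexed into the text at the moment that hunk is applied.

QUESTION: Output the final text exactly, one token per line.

Hunk 1: at line 4 remove [wibi,vgbn] add [sdjm,gyzey,ngrjr] -> 14 lines: miifx nivot yjfpe ostt sdjm gyzey ngrjr wkr uvbp fyxg puj niuu rcw ljyom
Hunk 2: at line 2 remove [ostt,sdjm] add [eynhm,oayg,sjb] -> 15 lines: miifx nivot yjfpe eynhm oayg sjb gyzey ngrjr wkr uvbp fyxg puj niuu rcw ljyom
Hunk 3: at line 10 remove [puj,niuu] add [xvfq] -> 14 lines: miifx nivot yjfpe eynhm oayg sjb gyzey ngrjr wkr uvbp fyxg xvfq rcw ljyom
Hunk 4: at line 6 remove [ngrjr,wkr,uvbp] add [ozt,nhk] -> 13 lines: miifx nivot yjfpe eynhm oayg sjb gyzey ozt nhk fyxg xvfq rcw ljyom

Answer: miifx
nivot
yjfpe
eynhm
oayg
sjb
gyzey
ozt
nhk
fyxg
xvfq
rcw
ljyom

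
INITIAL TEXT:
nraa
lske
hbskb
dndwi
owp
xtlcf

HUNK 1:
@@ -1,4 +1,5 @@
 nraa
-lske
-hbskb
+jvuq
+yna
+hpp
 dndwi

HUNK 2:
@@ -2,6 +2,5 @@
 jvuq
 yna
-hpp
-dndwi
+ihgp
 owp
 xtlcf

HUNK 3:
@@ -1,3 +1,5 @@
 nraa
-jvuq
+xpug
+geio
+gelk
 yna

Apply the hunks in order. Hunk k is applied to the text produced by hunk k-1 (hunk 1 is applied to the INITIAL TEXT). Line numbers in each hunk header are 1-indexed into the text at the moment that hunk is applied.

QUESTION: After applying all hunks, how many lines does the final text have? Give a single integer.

Hunk 1: at line 1 remove [lske,hbskb] add [jvuq,yna,hpp] -> 7 lines: nraa jvuq yna hpp dndwi owp xtlcf
Hunk 2: at line 2 remove [hpp,dndwi] add [ihgp] -> 6 lines: nraa jvuq yna ihgp owp xtlcf
Hunk 3: at line 1 remove [jvuq] add [xpug,geio,gelk] -> 8 lines: nraa xpug geio gelk yna ihgp owp xtlcf
Final line count: 8

Answer: 8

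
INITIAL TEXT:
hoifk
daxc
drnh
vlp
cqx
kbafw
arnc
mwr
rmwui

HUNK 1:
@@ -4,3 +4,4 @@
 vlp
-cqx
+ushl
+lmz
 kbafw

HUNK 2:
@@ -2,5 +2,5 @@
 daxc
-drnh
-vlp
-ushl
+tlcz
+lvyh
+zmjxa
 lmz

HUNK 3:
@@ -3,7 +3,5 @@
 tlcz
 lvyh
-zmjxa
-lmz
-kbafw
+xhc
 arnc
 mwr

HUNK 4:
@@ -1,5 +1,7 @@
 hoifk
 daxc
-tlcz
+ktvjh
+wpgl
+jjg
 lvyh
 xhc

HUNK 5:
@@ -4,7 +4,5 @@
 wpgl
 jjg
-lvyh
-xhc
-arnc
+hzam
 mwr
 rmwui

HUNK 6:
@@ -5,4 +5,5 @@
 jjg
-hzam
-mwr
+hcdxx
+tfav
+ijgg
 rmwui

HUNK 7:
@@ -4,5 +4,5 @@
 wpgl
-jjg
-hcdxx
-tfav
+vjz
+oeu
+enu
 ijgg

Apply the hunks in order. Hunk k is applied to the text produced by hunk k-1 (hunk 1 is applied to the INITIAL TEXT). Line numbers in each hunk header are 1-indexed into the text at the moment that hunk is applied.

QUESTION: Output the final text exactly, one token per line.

Hunk 1: at line 4 remove [cqx] add [ushl,lmz] -> 10 lines: hoifk daxc drnh vlp ushl lmz kbafw arnc mwr rmwui
Hunk 2: at line 2 remove [drnh,vlp,ushl] add [tlcz,lvyh,zmjxa] -> 10 lines: hoifk daxc tlcz lvyh zmjxa lmz kbafw arnc mwr rmwui
Hunk 3: at line 3 remove [zmjxa,lmz,kbafw] add [xhc] -> 8 lines: hoifk daxc tlcz lvyh xhc arnc mwr rmwui
Hunk 4: at line 1 remove [tlcz] add [ktvjh,wpgl,jjg] -> 10 lines: hoifk daxc ktvjh wpgl jjg lvyh xhc arnc mwr rmwui
Hunk 5: at line 4 remove [lvyh,xhc,arnc] add [hzam] -> 8 lines: hoifk daxc ktvjh wpgl jjg hzam mwr rmwui
Hunk 6: at line 5 remove [hzam,mwr] add [hcdxx,tfav,ijgg] -> 9 lines: hoifk daxc ktvjh wpgl jjg hcdxx tfav ijgg rmwui
Hunk 7: at line 4 remove [jjg,hcdxx,tfav] add [vjz,oeu,enu] -> 9 lines: hoifk daxc ktvjh wpgl vjz oeu enu ijgg rmwui

Answer: hoifk
daxc
ktvjh
wpgl
vjz
oeu
enu
ijgg
rmwui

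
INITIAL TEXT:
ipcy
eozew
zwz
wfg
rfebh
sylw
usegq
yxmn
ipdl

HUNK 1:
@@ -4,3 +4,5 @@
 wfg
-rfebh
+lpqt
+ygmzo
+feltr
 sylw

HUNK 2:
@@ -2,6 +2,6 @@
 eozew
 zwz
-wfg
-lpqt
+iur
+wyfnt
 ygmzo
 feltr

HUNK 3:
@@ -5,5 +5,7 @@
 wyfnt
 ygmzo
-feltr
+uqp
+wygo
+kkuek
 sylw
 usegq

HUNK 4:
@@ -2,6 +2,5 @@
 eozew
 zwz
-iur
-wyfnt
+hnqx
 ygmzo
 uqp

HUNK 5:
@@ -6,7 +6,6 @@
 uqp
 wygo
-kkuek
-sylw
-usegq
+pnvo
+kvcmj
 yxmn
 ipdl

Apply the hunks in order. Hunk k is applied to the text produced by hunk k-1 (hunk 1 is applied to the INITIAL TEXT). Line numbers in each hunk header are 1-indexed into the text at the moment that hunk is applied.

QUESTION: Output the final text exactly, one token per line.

Answer: ipcy
eozew
zwz
hnqx
ygmzo
uqp
wygo
pnvo
kvcmj
yxmn
ipdl

Derivation:
Hunk 1: at line 4 remove [rfebh] add [lpqt,ygmzo,feltr] -> 11 lines: ipcy eozew zwz wfg lpqt ygmzo feltr sylw usegq yxmn ipdl
Hunk 2: at line 2 remove [wfg,lpqt] add [iur,wyfnt] -> 11 lines: ipcy eozew zwz iur wyfnt ygmzo feltr sylw usegq yxmn ipdl
Hunk 3: at line 5 remove [feltr] add [uqp,wygo,kkuek] -> 13 lines: ipcy eozew zwz iur wyfnt ygmzo uqp wygo kkuek sylw usegq yxmn ipdl
Hunk 4: at line 2 remove [iur,wyfnt] add [hnqx] -> 12 lines: ipcy eozew zwz hnqx ygmzo uqp wygo kkuek sylw usegq yxmn ipdl
Hunk 5: at line 6 remove [kkuek,sylw,usegq] add [pnvo,kvcmj] -> 11 lines: ipcy eozew zwz hnqx ygmzo uqp wygo pnvo kvcmj yxmn ipdl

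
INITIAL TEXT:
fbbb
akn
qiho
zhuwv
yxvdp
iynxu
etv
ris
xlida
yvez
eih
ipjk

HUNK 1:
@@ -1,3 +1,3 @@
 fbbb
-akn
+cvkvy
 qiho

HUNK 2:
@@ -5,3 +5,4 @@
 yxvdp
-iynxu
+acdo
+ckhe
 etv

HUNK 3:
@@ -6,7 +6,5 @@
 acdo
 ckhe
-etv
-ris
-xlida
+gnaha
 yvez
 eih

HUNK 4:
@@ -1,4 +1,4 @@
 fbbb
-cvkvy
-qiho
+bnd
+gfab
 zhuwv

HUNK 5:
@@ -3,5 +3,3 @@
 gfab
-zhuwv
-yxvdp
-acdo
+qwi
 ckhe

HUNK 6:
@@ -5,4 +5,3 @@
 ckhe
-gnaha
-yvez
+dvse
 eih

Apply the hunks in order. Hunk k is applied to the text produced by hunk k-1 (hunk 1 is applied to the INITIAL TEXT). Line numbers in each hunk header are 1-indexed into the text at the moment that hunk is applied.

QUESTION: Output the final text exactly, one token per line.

Hunk 1: at line 1 remove [akn] add [cvkvy] -> 12 lines: fbbb cvkvy qiho zhuwv yxvdp iynxu etv ris xlida yvez eih ipjk
Hunk 2: at line 5 remove [iynxu] add [acdo,ckhe] -> 13 lines: fbbb cvkvy qiho zhuwv yxvdp acdo ckhe etv ris xlida yvez eih ipjk
Hunk 3: at line 6 remove [etv,ris,xlida] add [gnaha] -> 11 lines: fbbb cvkvy qiho zhuwv yxvdp acdo ckhe gnaha yvez eih ipjk
Hunk 4: at line 1 remove [cvkvy,qiho] add [bnd,gfab] -> 11 lines: fbbb bnd gfab zhuwv yxvdp acdo ckhe gnaha yvez eih ipjk
Hunk 5: at line 3 remove [zhuwv,yxvdp,acdo] add [qwi] -> 9 lines: fbbb bnd gfab qwi ckhe gnaha yvez eih ipjk
Hunk 6: at line 5 remove [gnaha,yvez] add [dvse] -> 8 lines: fbbb bnd gfab qwi ckhe dvse eih ipjk

Answer: fbbb
bnd
gfab
qwi
ckhe
dvse
eih
ipjk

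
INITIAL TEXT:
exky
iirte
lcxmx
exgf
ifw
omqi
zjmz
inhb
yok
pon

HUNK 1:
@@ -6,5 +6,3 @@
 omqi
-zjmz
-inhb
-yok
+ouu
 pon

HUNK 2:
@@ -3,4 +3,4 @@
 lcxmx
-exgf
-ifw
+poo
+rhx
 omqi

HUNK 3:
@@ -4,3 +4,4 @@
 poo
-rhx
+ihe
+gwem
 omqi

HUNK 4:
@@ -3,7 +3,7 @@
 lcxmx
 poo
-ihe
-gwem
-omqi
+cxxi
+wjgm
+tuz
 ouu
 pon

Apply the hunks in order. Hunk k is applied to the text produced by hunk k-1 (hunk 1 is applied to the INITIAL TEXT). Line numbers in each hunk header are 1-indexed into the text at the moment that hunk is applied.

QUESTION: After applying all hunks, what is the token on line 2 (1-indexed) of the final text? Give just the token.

Answer: iirte

Derivation:
Hunk 1: at line 6 remove [zjmz,inhb,yok] add [ouu] -> 8 lines: exky iirte lcxmx exgf ifw omqi ouu pon
Hunk 2: at line 3 remove [exgf,ifw] add [poo,rhx] -> 8 lines: exky iirte lcxmx poo rhx omqi ouu pon
Hunk 3: at line 4 remove [rhx] add [ihe,gwem] -> 9 lines: exky iirte lcxmx poo ihe gwem omqi ouu pon
Hunk 4: at line 3 remove [ihe,gwem,omqi] add [cxxi,wjgm,tuz] -> 9 lines: exky iirte lcxmx poo cxxi wjgm tuz ouu pon
Final line 2: iirte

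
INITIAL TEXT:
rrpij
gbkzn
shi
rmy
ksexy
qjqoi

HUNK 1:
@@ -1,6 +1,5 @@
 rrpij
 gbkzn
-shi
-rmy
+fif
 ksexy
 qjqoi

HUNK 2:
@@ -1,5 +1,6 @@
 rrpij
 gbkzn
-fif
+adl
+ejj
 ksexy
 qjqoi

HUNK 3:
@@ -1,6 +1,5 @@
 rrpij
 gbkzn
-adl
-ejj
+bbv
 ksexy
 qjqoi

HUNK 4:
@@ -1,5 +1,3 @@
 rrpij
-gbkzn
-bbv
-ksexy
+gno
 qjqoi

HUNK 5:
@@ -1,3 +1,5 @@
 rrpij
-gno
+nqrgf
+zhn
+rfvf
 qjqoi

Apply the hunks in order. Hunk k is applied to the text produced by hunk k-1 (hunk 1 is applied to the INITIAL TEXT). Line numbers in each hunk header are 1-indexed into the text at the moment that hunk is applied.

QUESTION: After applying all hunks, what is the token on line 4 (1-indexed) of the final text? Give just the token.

Hunk 1: at line 1 remove [shi,rmy] add [fif] -> 5 lines: rrpij gbkzn fif ksexy qjqoi
Hunk 2: at line 1 remove [fif] add [adl,ejj] -> 6 lines: rrpij gbkzn adl ejj ksexy qjqoi
Hunk 3: at line 1 remove [adl,ejj] add [bbv] -> 5 lines: rrpij gbkzn bbv ksexy qjqoi
Hunk 4: at line 1 remove [gbkzn,bbv,ksexy] add [gno] -> 3 lines: rrpij gno qjqoi
Hunk 5: at line 1 remove [gno] add [nqrgf,zhn,rfvf] -> 5 lines: rrpij nqrgf zhn rfvf qjqoi
Final line 4: rfvf

Answer: rfvf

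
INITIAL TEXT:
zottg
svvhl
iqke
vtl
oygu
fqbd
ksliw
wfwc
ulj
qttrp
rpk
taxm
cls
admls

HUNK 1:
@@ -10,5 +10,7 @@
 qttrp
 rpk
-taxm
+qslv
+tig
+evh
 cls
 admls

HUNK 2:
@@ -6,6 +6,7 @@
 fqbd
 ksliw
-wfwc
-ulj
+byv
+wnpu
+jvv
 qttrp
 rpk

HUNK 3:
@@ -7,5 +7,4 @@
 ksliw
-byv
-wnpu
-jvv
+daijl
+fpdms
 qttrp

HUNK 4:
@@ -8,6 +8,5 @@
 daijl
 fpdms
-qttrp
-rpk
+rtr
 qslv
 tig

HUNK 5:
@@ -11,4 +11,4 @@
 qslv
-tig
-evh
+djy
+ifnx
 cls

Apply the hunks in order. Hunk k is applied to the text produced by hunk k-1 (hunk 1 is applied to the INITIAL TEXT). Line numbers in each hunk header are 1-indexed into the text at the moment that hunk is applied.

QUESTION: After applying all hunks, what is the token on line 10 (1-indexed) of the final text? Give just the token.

Hunk 1: at line 10 remove [taxm] add [qslv,tig,evh] -> 16 lines: zottg svvhl iqke vtl oygu fqbd ksliw wfwc ulj qttrp rpk qslv tig evh cls admls
Hunk 2: at line 6 remove [wfwc,ulj] add [byv,wnpu,jvv] -> 17 lines: zottg svvhl iqke vtl oygu fqbd ksliw byv wnpu jvv qttrp rpk qslv tig evh cls admls
Hunk 3: at line 7 remove [byv,wnpu,jvv] add [daijl,fpdms] -> 16 lines: zottg svvhl iqke vtl oygu fqbd ksliw daijl fpdms qttrp rpk qslv tig evh cls admls
Hunk 4: at line 8 remove [qttrp,rpk] add [rtr] -> 15 lines: zottg svvhl iqke vtl oygu fqbd ksliw daijl fpdms rtr qslv tig evh cls admls
Hunk 5: at line 11 remove [tig,evh] add [djy,ifnx] -> 15 lines: zottg svvhl iqke vtl oygu fqbd ksliw daijl fpdms rtr qslv djy ifnx cls admls
Final line 10: rtr

Answer: rtr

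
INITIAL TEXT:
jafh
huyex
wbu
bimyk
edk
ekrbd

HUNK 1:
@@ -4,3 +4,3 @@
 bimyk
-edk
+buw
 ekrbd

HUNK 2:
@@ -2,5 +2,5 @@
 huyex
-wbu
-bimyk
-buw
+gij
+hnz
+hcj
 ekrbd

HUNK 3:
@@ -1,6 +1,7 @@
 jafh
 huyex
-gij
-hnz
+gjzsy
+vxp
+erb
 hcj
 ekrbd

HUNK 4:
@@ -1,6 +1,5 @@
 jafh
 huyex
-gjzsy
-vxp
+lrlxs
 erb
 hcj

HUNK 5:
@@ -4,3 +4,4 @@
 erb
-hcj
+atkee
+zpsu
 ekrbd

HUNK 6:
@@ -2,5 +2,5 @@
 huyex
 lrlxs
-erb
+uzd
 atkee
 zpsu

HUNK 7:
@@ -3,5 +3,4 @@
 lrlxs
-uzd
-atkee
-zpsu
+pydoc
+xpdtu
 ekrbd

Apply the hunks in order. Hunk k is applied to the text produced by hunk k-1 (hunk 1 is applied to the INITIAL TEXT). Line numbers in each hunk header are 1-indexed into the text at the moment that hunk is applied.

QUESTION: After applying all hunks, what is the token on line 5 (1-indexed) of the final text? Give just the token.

Hunk 1: at line 4 remove [edk] add [buw] -> 6 lines: jafh huyex wbu bimyk buw ekrbd
Hunk 2: at line 2 remove [wbu,bimyk,buw] add [gij,hnz,hcj] -> 6 lines: jafh huyex gij hnz hcj ekrbd
Hunk 3: at line 1 remove [gij,hnz] add [gjzsy,vxp,erb] -> 7 lines: jafh huyex gjzsy vxp erb hcj ekrbd
Hunk 4: at line 1 remove [gjzsy,vxp] add [lrlxs] -> 6 lines: jafh huyex lrlxs erb hcj ekrbd
Hunk 5: at line 4 remove [hcj] add [atkee,zpsu] -> 7 lines: jafh huyex lrlxs erb atkee zpsu ekrbd
Hunk 6: at line 2 remove [erb] add [uzd] -> 7 lines: jafh huyex lrlxs uzd atkee zpsu ekrbd
Hunk 7: at line 3 remove [uzd,atkee,zpsu] add [pydoc,xpdtu] -> 6 lines: jafh huyex lrlxs pydoc xpdtu ekrbd
Final line 5: xpdtu

Answer: xpdtu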